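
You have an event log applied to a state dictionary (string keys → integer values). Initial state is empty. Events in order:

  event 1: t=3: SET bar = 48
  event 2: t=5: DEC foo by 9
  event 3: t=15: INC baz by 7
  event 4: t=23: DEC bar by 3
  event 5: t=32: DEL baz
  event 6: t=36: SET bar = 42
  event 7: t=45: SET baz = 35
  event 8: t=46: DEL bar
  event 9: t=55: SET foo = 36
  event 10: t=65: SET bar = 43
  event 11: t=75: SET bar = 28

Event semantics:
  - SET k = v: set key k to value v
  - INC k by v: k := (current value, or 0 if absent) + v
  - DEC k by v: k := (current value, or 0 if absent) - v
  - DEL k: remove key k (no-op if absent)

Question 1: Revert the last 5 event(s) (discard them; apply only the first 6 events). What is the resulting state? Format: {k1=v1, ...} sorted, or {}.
Answer: {bar=42, foo=-9}

Derivation:
Keep first 6 events (discard last 5):
  after event 1 (t=3: SET bar = 48): {bar=48}
  after event 2 (t=5: DEC foo by 9): {bar=48, foo=-9}
  after event 3 (t=15: INC baz by 7): {bar=48, baz=7, foo=-9}
  after event 4 (t=23: DEC bar by 3): {bar=45, baz=7, foo=-9}
  after event 5 (t=32: DEL baz): {bar=45, foo=-9}
  after event 6 (t=36: SET bar = 42): {bar=42, foo=-9}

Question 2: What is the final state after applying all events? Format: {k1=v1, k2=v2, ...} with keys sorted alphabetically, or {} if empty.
Answer: {bar=28, baz=35, foo=36}

Derivation:
  after event 1 (t=3: SET bar = 48): {bar=48}
  after event 2 (t=5: DEC foo by 9): {bar=48, foo=-9}
  after event 3 (t=15: INC baz by 7): {bar=48, baz=7, foo=-9}
  after event 4 (t=23: DEC bar by 3): {bar=45, baz=7, foo=-9}
  after event 5 (t=32: DEL baz): {bar=45, foo=-9}
  after event 6 (t=36: SET bar = 42): {bar=42, foo=-9}
  after event 7 (t=45: SET baz = 35): {bar=42, baz=35, foo=-9}
  after event 8 (t=46: DEL bar): {baz=35, foo=-9}
  after event 9 (t=55: SET foo = 36): {baz=35, foo=36}
  after event 10 (t=65: SET bar = 43): {bar=43, baz=35, foo=36}
  after event 11 (t=75: SET bar = 28): {bar=28, baz=35, foo=36}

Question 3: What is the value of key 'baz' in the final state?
Answer: 35

Derivation:
Track key 'baz' through all 11 events:
  event 1 (t=3: SET bar = 48): baz unchanged
  event 2 (t=5: DEC foo by 9): baz unchanged
  event 3 (t=15: INC baz by 7): baz (absent) -> 7
  event 4 (t=23: DEC bar by 3): baz unchanged
  event 5 (t=32: DEL baz): baz 7 -> (absent)
  event 6 (t=36: SET bar = 42): baz unchanged
  event 7 (t=45: SET baz = 35): baz (absent) -> 35
  event 8 (t=46: DEL bar): baz unchanged
  event 9 (t=55: SET foo = 36): baz unchanged
  event 10 (t=65: SET bar = 43): baz unchanged
  event 11 (t=75: SET bar = 28): baz unchanged
Final: baz = 35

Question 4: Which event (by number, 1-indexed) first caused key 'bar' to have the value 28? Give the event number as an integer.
Answer: 11

Derivation:
Looking for first event where bar becomes 28:
  event 1: bar = 48
  event 2: bar = 48
  event 3: bar = 48
  event 4: bar = 45
  event 5: bar = 45
  event 6: bar = 42
  event 7: bar = 42
  event 8: bar = (absent)
  event 10: bar = 43
  event 11: bar 43 -> 28  <-- first match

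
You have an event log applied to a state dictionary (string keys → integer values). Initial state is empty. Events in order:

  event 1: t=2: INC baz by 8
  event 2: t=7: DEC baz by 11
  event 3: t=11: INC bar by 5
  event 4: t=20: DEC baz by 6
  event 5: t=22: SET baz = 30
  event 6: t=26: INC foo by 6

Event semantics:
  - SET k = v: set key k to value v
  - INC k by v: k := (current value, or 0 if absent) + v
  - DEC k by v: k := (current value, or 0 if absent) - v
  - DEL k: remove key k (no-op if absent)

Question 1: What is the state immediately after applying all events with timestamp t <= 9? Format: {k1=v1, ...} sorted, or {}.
Apply events with t <= 9 (2 events):
  after event 1 (t=2: INC baz by 8): {baz=8}
  after event 2 (t=7: DEC baz by 11): {baz=-3}

Answer: {baz=-3}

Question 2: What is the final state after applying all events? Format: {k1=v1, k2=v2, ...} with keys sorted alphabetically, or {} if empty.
Answer: {bar=5, baz=30, foo=6}

Derivation:
  after event 1 (t=2: INC baz by 8): {baz=8}
  after event 2 (t=7: DEC baz by 11): {baz=-3}
  after event 3 (t=11: INC bar by 5): {bar=5, baz=-3}
  after event 4 (t=20: DEC baz by 6): {bar=5, baz=-9}
  after event 5 (t=22: SET baz = 30): {bar=5, baz=30}
  after event 6 (t=26: INC foo by 6): {bar=5, baz=30, foo=6}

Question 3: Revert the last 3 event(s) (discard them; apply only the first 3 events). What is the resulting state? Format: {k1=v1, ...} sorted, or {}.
Keep first 3 events (discard last 3):
  after event 1 (t=2: INC baz by 8): {baz=8}
  after event 2 (t=7: DEC baz by 11): {baz=-3}
  after event 3 (t=11: INC bar by 5): {bar=5, baz=-3}

Answer: {bar=5, baz=-3}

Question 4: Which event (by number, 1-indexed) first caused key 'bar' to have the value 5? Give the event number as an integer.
Answer: 3

Derivation:
Looking for first event where bar becomes 5:
  event 3: bar (absent) -> 5  <-- first match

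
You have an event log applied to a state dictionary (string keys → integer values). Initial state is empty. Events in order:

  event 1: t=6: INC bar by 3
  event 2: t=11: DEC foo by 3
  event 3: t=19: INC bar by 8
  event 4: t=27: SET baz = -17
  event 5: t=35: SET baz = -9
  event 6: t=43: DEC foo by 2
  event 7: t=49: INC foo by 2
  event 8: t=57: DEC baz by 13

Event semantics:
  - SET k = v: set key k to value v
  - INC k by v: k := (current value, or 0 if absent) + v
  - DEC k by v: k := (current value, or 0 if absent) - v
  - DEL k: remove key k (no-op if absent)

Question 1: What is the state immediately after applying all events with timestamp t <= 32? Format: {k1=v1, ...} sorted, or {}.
Apply events with t <= 32 (4 events):
  after event 1 (t=6: INC bar by 3): {bar=3}
  after event 2 (t=11: DEC foo by 3): {bar=3, foo=-3}
  after event 3 (t=19: INC bar by 8): {bar=11, foo=-3}
  after event 4 (t=27: SET baz = -17): {bar=11, baz=-17, foo=-3}

Answer: {bar=11, baz=-17, foo=-3}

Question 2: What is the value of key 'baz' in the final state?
Answer: -22

Derivation:
Track key 'baz' through all 8 events:
  event 1 (t=6: INC bar by 3): baz unchanged
  event 2 (t=11: DEC foo by 3): baz unchanged
  event 3 (t=19: INC bar by 8): baz unchanged
  event 4 (t=27: SET baz = -17): baz (absent) -> -17
  event 5 (t=35: SET baz = -9): baz -17 -> -9
  event 6 (t=43: DEC foo by 2): baz unchanged
  event 7 (t=49: INC foo by 2): baz unchanged
  event 8 (t=57: DEC baz by 13): baz -9 -> -22
Final: baz = -22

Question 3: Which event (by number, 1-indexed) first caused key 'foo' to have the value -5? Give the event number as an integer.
Answer: 6

Derivation:
Looking for first event where foo becomes -5:
  event 2: foo = -3
  event 3: foo = -3
  event 4: foo = -3
  event 5: foo = -3
  event 6: foo -3 -> -5  <-- first match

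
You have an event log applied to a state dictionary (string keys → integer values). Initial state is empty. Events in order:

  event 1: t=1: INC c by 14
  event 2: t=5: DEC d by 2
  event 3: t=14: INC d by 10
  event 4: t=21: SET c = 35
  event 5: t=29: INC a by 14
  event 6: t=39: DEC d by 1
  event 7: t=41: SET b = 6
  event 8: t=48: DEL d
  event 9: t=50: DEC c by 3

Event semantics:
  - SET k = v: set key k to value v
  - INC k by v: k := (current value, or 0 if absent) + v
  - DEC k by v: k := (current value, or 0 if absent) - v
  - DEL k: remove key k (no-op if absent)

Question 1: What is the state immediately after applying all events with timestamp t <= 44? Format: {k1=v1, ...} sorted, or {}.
Apply events with t <= 44 (7 events):
  after event 1 (t=1: INC c by 14): {c=14}
  after event 2 (t=5: DEC d by 2): {c=14, d=-2}
  after event 3 (t=14: INC d by 10): {c=14, d=8}
  after event 4 (t=21: SET c = 35): {c=35, d=8}
  after event 5 (t=29: INC a by 14): {a=14, c=35, d=8}
  after event 6 (t=39: DEC d by 1): {a=14, c=35, d=7}
  after event 7 (t=41: SET b = 6): {a=14, b=6, c=35, d=7}

Answer: {a=14, b=6, c=35, d=7}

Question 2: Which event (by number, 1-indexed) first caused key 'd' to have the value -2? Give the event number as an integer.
Looking for first event where d becomes -2:
  event 2: d (absent) -> -2  <-- first match

Answer: 2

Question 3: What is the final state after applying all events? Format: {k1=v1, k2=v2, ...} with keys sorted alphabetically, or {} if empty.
Answer: {a=14, b=6, c=32}

Derivation:
  after event 1 (t=1: INC c by 14): {c=14}
  after event 2 (t=5: DEC d by 2): {c=14, d=-2}
  after event 3 (t=14: INC d by 10): {c=14, d=8}
  after event 4 (t=21: SET c = 35): {c=35, d=8}
  after event 5 (t=29: INC a by 14): {a=14, c=35, d=8}
  after event 6 (t=39: DEC d by 1): {a=14, c=35, d=7}
  after event 7 (t=41: SET b = 6): {a=14, b=6, c=35, d=7}
  after event 8 (t=48: DEL d): {a=14, b=6, c=35}
  after event 9 (t=50: DEC c by 3): {a=14, b=6, c=32}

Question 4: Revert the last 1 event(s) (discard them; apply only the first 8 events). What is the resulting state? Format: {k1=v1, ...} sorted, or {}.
Answer: {a=14, b=6, c=35}

Derivation:
Keep first 8 events (discard last 1):
  after event 1 (t=1: INC c by 14): {c=14}
  after event 2 (t=5: DEC d by 2): {c=14, d=-2}
  after event 3 (t=14: INC d by 10): {c=14, d=8}
  after event 4 (t=21: SET c = 35): {c=35, d=8}
  after event 5 (t=29: INC a by 14): {a=14, c=35, d=8}
  after event 6 (t=39: DEC d by 1): {a=14, c=35, d=7}
  after event 7 (t=41: SET b = 6): {a=14, b=6, c=35, d=7}
  after event 8 (t=48: DEL d): {a=14, b=6, c=35}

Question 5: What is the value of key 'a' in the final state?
Answer: 14

Derivation:
Track key 'a' through all 9 events:
  event 1 (t=1: INC c by 14): a unchanged
  event 2 (t=5: DEC d by 2): a unchanged
  event 3 (t=14: INC d by 10): a unchanged
  event 4 (t=21: SET c = 35): a unchanged
  event 5 (t=29: INC a by 14): a (absent) -> 14
  event 6 (t=39: DEC d by 1): a unchanged
  event 7 (t=41: SET b = 6): a unchanged
  event 8 (t=48: DEL d): a unchanged
  event 9 (t=50: DEC c by 3): a unchanged
Final: a = 14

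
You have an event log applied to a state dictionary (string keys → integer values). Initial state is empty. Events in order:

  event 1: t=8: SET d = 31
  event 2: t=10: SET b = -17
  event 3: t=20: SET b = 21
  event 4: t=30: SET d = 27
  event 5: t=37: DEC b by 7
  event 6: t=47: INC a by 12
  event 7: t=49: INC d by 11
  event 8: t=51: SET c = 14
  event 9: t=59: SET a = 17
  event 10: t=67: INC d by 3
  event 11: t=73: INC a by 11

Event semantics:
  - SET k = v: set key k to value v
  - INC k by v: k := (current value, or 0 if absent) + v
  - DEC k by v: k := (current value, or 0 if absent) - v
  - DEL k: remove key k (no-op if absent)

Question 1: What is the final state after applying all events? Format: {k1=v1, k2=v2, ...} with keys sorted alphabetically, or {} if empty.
Answer: {a=28, b=14, c=14, d=41}

Derivation:
  after event 1 (t=8: SET d = 31): {d=31}
  after event 2 (t=10: SET b = -17): {b=-17, d=31}
  after event 3 (t=20: SET b = 21): {b=21, d=31}
  after event 4 (t=30: SET d = 27): {b=21, d=27}
  after event 5 (t=37: DEC b by 7): {b=14, d=27}
  after event 6 (t=47: INC a by 12): {a=12, b=14, d=27}
  after event 7 (t=49: INC d by 11): {a=12, b=14, d=38}
  after event 8 (t=51: SET c = 14): {a=12, b=14, c=14, d=38}
  after event 9 (t=59: SET a = 17): {a=17, b=14, c=14, d=38}
  after event 10 (t=67: INC d by 3): {a=17, b=14, c=14, d=41}
  after event 11 (t=73: INC a by 11): {a=28, b=14, c=14, d=41}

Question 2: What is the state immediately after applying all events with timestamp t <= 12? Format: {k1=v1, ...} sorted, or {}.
Answer: {b=-17, d=31}

Derivation:
Apply events with t <= 12 (2 events):
  after event 1 (t=8: SET d = 31): {d=31}
  after event 2 (t=10: SET b = -17): {b=-17, d=31}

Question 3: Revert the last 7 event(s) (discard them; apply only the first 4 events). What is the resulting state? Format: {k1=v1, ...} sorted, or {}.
Answer: {b=21, d=27}

Derivation:
Keep first 4 events (discard last 7):
  after event 1 (t=8: SET d = 31): {d=31}
  after event 2 (t=10: SET b = -17): {b=-17, d=31}
  after event 3 (t=20: SET b = 21): {b=21, d=31}
  after event 4 (t=30: SET d = 27): {b=21, d=27}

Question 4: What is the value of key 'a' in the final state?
Track key 'a' through all 11 events:
  event 1 (t=8: SET d = 31): a unchanged
  event 2 (t=10: SET b = -17): a unchanged
  event 3 (t=20: SET b = 21): a unchanged
  event 4 (t=30: SET d = 27): a unchanged
  event 5 (t=37: DEC b by 7): a unchanged
  event 6 (t=47: INC a by 12): a (absent) -> 12
  event 7 (t=49: INC d by 11): a unchanged
  event 8 (t=51: SET c = 14): a unchanged
  event 9 (t=59: SET a = 17): a 12 -> 17
  event 10 (t=67: INC d by 3): a unchanged
  event 11 (t=73: INC a by 11): a 17 -> 28
Final: a = 28

Answer: 28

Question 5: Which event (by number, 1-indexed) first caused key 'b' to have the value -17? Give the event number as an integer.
Looking for first event where b becomes -17:
  event 2: b (absent) -> -17  <-- first match

Answer: 2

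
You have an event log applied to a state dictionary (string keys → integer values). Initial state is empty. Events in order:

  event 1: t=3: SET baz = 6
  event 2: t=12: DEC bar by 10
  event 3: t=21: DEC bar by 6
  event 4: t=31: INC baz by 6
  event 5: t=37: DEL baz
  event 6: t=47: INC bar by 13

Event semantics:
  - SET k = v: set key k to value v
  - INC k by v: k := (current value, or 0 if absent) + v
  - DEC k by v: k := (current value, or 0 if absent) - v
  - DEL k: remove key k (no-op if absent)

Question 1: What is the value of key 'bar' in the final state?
Track key 'bar' through all 6 events:
  event 1 (t=3: SET baz = 6): bar unchanged
  event 2 (t=12: DEC bar by 10): bar (absent) -> -10
  event 3 (t=21: DEC bar by 6): bar -10 -> -16
  event 4 (t=31: INC baz by 6): bar unchanged
  event 5 (t=37: DEL baz): bar unchanged
  event 6 (t=47: INC bar by 13): bar -16 -> -3
Final: bar = -3

Answer: -3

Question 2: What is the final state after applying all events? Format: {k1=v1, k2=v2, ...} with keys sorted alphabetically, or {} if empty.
  after event 1 (t=3: SET baz = 6): {baz=6}
  after event 2 (t=12: DEC bar by 10): {bar=-10, baz=6}
  after event 3 (t=21: DEC bar by 6): {bar=-16, baz=6}
  after event 4 (t=31: INC baz by 6): {bar=-16, baz=12}
  after event 5 (t=37: DEL baz): {bar=-16}
  after event 6 (t=47: INC bar by 13): {bar=-3}

Answer: {bar=-3}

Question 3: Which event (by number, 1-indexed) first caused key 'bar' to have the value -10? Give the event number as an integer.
Looking for first event where bar becomes -10:
  event 2: bar (absent) -> -10  <-- first match

Answer: 2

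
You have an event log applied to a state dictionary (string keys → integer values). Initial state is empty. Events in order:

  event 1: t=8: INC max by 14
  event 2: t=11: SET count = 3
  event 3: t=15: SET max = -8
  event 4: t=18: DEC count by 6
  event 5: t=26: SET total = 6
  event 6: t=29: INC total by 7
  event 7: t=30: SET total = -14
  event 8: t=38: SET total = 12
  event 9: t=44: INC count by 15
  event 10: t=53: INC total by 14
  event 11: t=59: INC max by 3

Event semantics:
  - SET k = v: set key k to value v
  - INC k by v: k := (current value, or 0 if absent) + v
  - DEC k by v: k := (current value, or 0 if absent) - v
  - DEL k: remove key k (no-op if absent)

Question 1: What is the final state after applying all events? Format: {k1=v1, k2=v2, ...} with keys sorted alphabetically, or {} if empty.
  after event 1 (t=8: INC max by 14): {max=14}
  after event 2 (t=11: SET count = 3): {count=3, max=14}
  after event 3 (t=15: SET max = -8): {count=3, max=-8}
  after event 4 (t=18: DEC count by 6): {count=-3, max=-8}
  after event 5 (t=26: SET total = 6): {count=-3, max=-8, total=6}
  after event 6 (t=29: INC total by 7): {count=-3, max=-8, total=13}
  after event 7 (t=30: SET total = -14): {count=-3, max=-8, total=-14}
  after event 8 (t=38: SET total = 12): {count=-3, max=-8, total=12}
  after event 9 (t=44: INC count by 15): {count=12, max=-8, total=12}
  after event 10 (t=53: INC total by 14): {count=12, max=-8, total=26}
  after event 11 (t=59: INC max by 3): {count=12, max=-5, total=26}

Answer: {count=12, max=-5, total=26}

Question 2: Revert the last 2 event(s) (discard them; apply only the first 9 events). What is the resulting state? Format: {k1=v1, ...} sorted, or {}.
Answer: {count=12, max=-8, total=12}

Derivation:
Keep first 9 events (discard last 2):
  after event 1 (t=8: INC max by 14): {max=14}
  after event 2 (t=11: SET count = 3): {count=3, max=14}
  after event 3 (t=15: SET max = -8): {count=3, max=-8}
  after event 4 (t=18: DEC count by 6): {count=-3, max=-8}
  after event 5 (t=26: SET total = 6): {count=-3, max=-8, total=6}
  after event 6 (t=29: INC total by 7): {count=-3, max=-8, total=13}
  after event 7 (t=30: SET total = -14): {count=-3, max=-8, total=-14}
  after event 8 (t=38: SET total = 12): {count=-3, max=-8, total=12}
  after event 9 (t=44: INC count by 15): {count=12, max=-8, total=12}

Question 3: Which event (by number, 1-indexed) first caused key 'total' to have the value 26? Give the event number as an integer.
Answer: 10

Derivation:
Looking for first event where total becomes 26:
  event 5: total = 6
  event 6: total = 13
  event 7: total = -14
  event 8: total = 12
  event 9: total = 12
  event 10: total 12 -> 26  <-- first match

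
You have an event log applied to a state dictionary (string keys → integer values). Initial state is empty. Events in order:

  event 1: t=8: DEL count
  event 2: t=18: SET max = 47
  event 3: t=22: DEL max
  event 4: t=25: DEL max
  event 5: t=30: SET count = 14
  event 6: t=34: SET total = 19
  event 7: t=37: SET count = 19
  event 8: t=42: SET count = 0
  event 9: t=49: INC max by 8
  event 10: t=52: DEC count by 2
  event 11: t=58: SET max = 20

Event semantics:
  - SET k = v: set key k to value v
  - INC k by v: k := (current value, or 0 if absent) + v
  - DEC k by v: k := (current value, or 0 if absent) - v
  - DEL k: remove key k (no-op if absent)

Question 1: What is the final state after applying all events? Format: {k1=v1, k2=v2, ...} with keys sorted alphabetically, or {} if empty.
Answer: {count=-2, max=20, total=19}

Derivation:
  after event 1 (t=8: DEL count): {}
  after event 2 (t=18: SET max = 47): {max=47}
  after event 3 (t=22: DEL max): {}
  after event 4 (t=25: DEL max): {}
  after event 5 (t=30: SET count = 14): {count=14}
  after event 6 (t=34: SET total = 19): {count=14, total=19}
  after event 7 (t=37: SET count = 19): {count=19, total=19}
  after event 8 (t=42: SET count = 0): {count=0, total=19}
  after event 9 (t=49: INC max by 8): {count=0, max=8, total=19}
  after event 10 (t=52: DEC count by 2): {count=-2, max=8, total=19}
  after event 11 (t=58: SET max = 20): {count=-2, max=20, total=19}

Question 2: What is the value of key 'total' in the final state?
Answer: 19

Derivation:
Track key 'total' through all 11 events:
  event 1 (t=8: DEL count): total unchanged
  event 2 (t=18: SET max = 47): total unchanged
  event 3 (t=22: DEL max): total unchanged
  event 4 (t=25: DEL max): total unchanged
  event 5 (t=30: SET count = 14): total unchanged
  event 6 (t=34: SET total = 19): total (absent) -> 19
  event 7 (t=37: SET count = 19): total unchanged
  event 8 (t=42: SET count = 0): total unchanged
  event 9 (t=49: INC max by 8): total unchanged
  event 10 (t=52: DEC count by 2): total unchanged
  event 11 (t=58: SET max = 20): total unchanged
Final: total = 19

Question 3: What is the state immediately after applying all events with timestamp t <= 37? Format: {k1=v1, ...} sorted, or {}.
Answer: {count=19, total=19}

Derivation:
Apply events with t <= 37 (7 events):
  after event 1 (t=8: DEL count): {}
  after event 2 (t=18: SET max = 47): {max=47}
  after event 3 (t=22: DEL max): {}
  after event 4 (t=25: DEL max): {}
  after event 5 (t=30: SET count = 14): {count=14}
  after event 6 (t=34: SET total = 19): {count=14, total=19}
  after event 7 (t=37: SET count = 19): {count=19, total=19}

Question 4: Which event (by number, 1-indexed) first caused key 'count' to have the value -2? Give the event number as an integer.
Answer: 10

Derivation:
Looking for first event where count becomes -2:
  event 5: count = 14
  event 6: count = 14
  event 7: count = 19
  event 8: count = 0
  event 9: count = 0
  event 10: count 0 -> -2  <-- first match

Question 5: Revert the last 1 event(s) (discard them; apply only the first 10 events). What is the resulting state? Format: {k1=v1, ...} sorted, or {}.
Answer: {count=-2, max=8, total=19}

Derivation:
Keep first 10 events (discard last 1):
  after event 1 (t=8: DEL count): {}
  after event 2 (t=18: SET max = 47): {max=47}
  after event 3 (t=22: DEL max): {}
  after event 4 (t=25: DEL max): {}
  after event 5 (t=30: SET count = 14): {count=14}
  after event 6 (t=34: SET total = 19): {count=14, total=19}
  after event 7 (t=37: SET count = 19): {count=19, total=19}
  after event 8 (t=42: SET count = 0): {count=0, total=19}
  after event 9 (t=49: INC max by 8): {count=0, max=8, total=19}
  after event 10 (t=52: DEC count by 2): {count=-2, max=8, total=19}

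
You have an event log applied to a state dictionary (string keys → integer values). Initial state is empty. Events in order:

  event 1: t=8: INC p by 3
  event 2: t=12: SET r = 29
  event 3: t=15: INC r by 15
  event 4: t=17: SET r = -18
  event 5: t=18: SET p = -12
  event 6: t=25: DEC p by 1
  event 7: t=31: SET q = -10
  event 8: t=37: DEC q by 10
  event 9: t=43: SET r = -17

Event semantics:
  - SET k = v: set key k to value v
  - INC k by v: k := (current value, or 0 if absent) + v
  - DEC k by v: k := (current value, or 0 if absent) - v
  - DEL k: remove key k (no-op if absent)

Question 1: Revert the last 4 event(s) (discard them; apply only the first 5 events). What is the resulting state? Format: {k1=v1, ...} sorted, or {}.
Answer: {p=-12, r=-18}

Derivation:
Keep first 5 events (discard last 4):
  after event 1 (t=8: INC p by 3): {p=3}
  after event 2 (t=12: SET r = 29): {p=3, r=29}
  after event 3 (t=15: INC r by 15): {p=3, r=44}
  after event 4 (t=17: SET r = -18): {p=3, r=-18}
  after event 5 (t=18: SET p = -12): {p=-12, r=-18}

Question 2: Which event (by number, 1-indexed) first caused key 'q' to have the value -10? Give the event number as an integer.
Looking for first event where q becomes -10:
  event 7: q (absent) -> -10  <-- first match

Answer: 7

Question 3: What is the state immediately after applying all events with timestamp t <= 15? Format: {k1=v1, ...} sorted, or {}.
Apply events with t <= 15 (3 events):
  after event 1 (t=8: INC p by 3): {p=3}
  after event 2 (t=12: SET r = 29): {p=3, r=29}
  after event 3 (t=15: INC r by 15): {p=3, r=44}

Answer: {p=3, r=44}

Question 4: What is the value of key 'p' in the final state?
Answer: -13

Derivation:
Track key 'p' through all 9 events:
  event 1 (t=8: INC p by 3): p (absent) -> 3
  event 2 (t=12: SET r = 29): p unchanged
  event 3 (t=15: INC r by 15): p unchanged
  event 4 (t=17: SET r = -18): p unchanged
  event 5 (t=18: SET p = -12): p 3 -> -12
  event 6 (t=25: DEC p by 1): p -12 -> -13
  event 7 (t=31: SET q = -10): p unchanged
  event 8 (t=37: DEC q by 10): p unchanged
  event 9 (t=43: SET r = -17): p unchanged
Final: p = -13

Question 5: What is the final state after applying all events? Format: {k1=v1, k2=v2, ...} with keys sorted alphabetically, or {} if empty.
Answer: {p=-13, q=-20, r=-17}

Derivation:
  after event 1 (t=8: INC p by 3): {p=3}
  after event 2 (t=12: SET r = 29): {p=3, r=29}
  after event 3 (t=15: INC r by 15): {p=3, r=44}
  after event 4 (t=17: SET r = -18): {p=3, r=-18}
  after event 5 (t=18: SET p = -12): {p=-12, r=-18}
  after event 6 (t=25: DEC p by 1): {p=-13, r=-18}
  after event 7 (t=31: SET q = -10): {p=-13, q=-10, r=-18}
  after event 8 (t=37: DEC q by 10): {p=-13, q=-20, r=-18}
  after event 9 (t=43: SET r = -17): {p=-13, q=-20, r=-17}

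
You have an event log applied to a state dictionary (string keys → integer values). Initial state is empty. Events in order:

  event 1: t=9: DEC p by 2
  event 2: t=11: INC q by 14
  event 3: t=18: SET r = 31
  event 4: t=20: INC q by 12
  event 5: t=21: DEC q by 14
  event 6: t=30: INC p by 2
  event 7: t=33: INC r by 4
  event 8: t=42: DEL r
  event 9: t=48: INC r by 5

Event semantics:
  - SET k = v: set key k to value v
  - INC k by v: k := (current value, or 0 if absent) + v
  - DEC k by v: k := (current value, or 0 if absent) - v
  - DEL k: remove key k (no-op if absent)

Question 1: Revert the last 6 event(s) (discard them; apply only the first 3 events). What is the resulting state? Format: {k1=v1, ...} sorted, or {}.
Keep first 3 events (discard last 6):
  after event 1 (t=9: DEC p by 2): {p=-2}
  after event 2 (t=11: INC q by 14): {p=-2, q=14}
  after event 3 (t=18: SET r = 31): {p=-2, q=14, r=31}

Answer: {p=-2, q=14, r=31}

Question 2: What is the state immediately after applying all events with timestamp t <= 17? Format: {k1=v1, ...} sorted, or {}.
Apply events with t <= 17 (2 events):
  after event 1 (t=9: DEC p by 2): {p=-2}
  after event 2 (t=11: INC q by 14): {p=-2, q=14}

Answer: {p=-2, q=14}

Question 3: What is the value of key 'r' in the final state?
Answer: 5

Derivation:
Track key 'r' through all 9 events:
  event 1 (t=9: DEC p by 2): r unchanged
  event 2 (t=11: INC q by 14): r unchanged
  event 3 (t=18: SET r = 31): r (absent) -> 31
  event 4 (t=20: INC q by 12): r unchanged
  event 5 (t=21: DEC q by 14): r unchanged
  event 6 (t=30: INC p by 2): r unchanged
  event 7 (t=33: INC r by 4): r 31 -> 35
  event 8 (t=42: DEL r): r 35 -> (absent)
  event 9 (t=48: INC r by 5): r (absent) -> 5
Final: r = 5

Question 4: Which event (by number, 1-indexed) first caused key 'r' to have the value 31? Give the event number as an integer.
Looking for first event where r becomes 31:
  event 3: r (absent) -> 31  <-- first match

Answer: 3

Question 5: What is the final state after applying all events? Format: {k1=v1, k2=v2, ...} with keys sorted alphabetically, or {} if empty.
Answer: {p=0, q=12, r=5}

Derivation:
  after event 1 (t=9: DEC p by 2): {p=-2}
  after event 2 (t=11: INC q by 14): {p=-2, q=14}
  after event 3 (t=18: SET r = 31): {p=-2, q=14, r=31}
  after event 4 (t=20: INC q by 12): {p=-2, q=26, r=31}
  after event 5 (t=21: DEC q by 14): {p=-2, q=12, r=31}
  after event 6 (t=30: INC p by 2): {p=0, q=12, r=31}
  after event 7 (t=33: INC r by 4): {p=0, q=12, r=35}
  after event 8 (t=42: DEL r): {p=0, q=12}
  after event 9 (t=48: INC r by 5): {p=0, q=12, r=5}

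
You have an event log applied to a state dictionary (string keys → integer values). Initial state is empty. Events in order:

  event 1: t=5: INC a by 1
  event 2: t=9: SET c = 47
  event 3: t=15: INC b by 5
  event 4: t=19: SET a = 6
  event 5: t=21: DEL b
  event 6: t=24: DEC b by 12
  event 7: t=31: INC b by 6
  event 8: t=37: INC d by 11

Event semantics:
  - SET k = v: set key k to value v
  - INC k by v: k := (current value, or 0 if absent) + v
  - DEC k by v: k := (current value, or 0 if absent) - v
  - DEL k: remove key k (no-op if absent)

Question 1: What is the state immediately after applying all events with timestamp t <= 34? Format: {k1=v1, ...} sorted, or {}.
Answer: {a=6, b=-6, c=47}

Derivation:
Apply events with t <= 34 (7 events):
  after event 1 (t=5: INC a by 1): {a=1}
  after event 2 (t=9: SET c = 47): {a=1, c=47}
  after event 3 (t=15: INC b by 5): {a=1, b=5, c=47}
  after event 4 (t=19: SET a = 6): {a=6, b=5, c=47}
  after event 5 (t=21: DEL b): {a=6, c=47}
  after event 6 (t=24: DEC b by 12): {a=6, b=-12, c=47}
  after event 7 (t=31: INC b by 6): {a=6, b=-6, c=47}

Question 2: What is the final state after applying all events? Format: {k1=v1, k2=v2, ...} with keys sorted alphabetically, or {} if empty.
Answer: {a=6, b=-6, c=47, d=11}

Derivation:
  after event 1 (t=5: INC a by 1): {a=1}
  after event 2 (t=9: SET c = 47): {a=1, c=47}
  after event 3 (t=15: INC b by 5): {a=1, b=5, c=47}
  after event 4 (t=19: SET a = 6): {a=6, b=5, c=47}
  after event 5 (t=21: DEL b): {a=6, c=47}
  after event 6 (t=24: DEC b by 12): {a=6, b=-12, c=47}
  after event 7 (t=31: INC b by 6): {a=6, b=-6, c=47}
  after event 8 (t=37: INC d by 11): {a=6, b=-6, c=47, d=11}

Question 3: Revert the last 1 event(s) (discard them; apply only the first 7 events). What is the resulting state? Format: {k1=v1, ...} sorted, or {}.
Keep first 7 events (discard last 1):
  after event 1 (t=5: INC a by 1): {a=1}
  after event 2 (t=9: SET c = 47): {a=1, c=47}
  after event 3 (t=15: INC b by 5): {a=1, b=5, c=47}
  after event 4 (t=19: SET a = 6): {a=6, b=5, c=47}
  after event 5 (t=21: DEL b): {a=6, c=47}
  after event 6 (t=24: DEC b by 12): {a=6, b=-12, c=47}
  after event 7 (t=31: INC b by 6): {a=6, b=-6, c=47}

Answer: {a=6, b=-6, c=47}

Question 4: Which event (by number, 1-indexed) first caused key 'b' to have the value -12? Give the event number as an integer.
Answer: 6

Derivation:
Looking for first event where b becomes -12:
  event 3: b = 5
  event 4: b = 5
  event 5: b = (absent)
  event 6: b (absent) -> -12  <-- first match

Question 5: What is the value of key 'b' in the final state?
Track key 'b' through all 8 events:
  event 1 (t=5: INC a by 1): b unchanged
  event 2 (t=9: SET c = 47): b unchanged
  event 3 (t=15: INC b by 5): b (absent) -> 5
  event 4 (t=19: SET a = 6): b unchanged
  event 5 (t=21: DEL b): b 5 -> (absent)
  event 6 (t=24: DEC b by 12): b (absent) -> -12
  event 7 (t=31: INC b by 6): b -12 -> -6
  event 8 (t=37: INC d by 11): b unchanged
Final: b = -6

Answer: -6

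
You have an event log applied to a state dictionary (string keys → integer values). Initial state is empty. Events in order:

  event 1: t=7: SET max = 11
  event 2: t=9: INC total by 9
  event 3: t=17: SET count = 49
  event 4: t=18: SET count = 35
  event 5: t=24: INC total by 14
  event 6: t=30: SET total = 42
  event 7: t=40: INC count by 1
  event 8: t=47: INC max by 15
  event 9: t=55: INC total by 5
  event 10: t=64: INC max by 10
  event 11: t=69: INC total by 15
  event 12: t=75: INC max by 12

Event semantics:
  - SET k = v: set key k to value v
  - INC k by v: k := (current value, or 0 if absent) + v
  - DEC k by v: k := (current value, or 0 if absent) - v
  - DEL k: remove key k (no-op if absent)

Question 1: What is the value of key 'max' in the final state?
Answer: 48

Derivation:
Track key 'max' through all 12 events:
  event 1 (t=7: SET max = 11): max (absent) -> 11
  event 2 (t=9: INC total by 9): max unchanged
  event 3 (t=17: SET count = 49): max unchanged
  event 4 (t=18: SET count = 35): max unchanged
  event 5 (t=24: INC total by 14): max unchanged
  event 6 (t=30: SET total = 42): max unchanged
  event 7 (t=40: INC count by 1): max unchanged
  event 8 (t=47: INC max by 15): max 11 -> 26
  event 9 (t=55: INC total by 5): max unchanged
  event 10 (t=64: INC max by 10): max 26 -> 36
  event 11 (t=69: INC total by 15): max unchanged
  event 12 (t=75: INC max by 12): max 36 -> 48
Final: max = 48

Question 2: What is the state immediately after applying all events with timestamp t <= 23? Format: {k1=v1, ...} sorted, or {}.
Answer: {count=35, max=11, total=9}

Derivation:
Apply events with t <= 23 (4 events):
  after event 1 (t=7: SET max = 11): {max=11}
  after event 2 (t=9: INC total by 9): {max=11, total=9}
  after event 3 (t=17: SET count = 49): {count=49, max=11, total=9}
  after event 4 (t=18: SET count = 35): {count=35, max=11, total=9}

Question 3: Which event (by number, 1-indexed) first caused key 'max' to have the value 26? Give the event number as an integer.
Looking for first event where max becomes 26:
  event 1: max = 11
  event 2: max = 11
  event 3: max = 11
  event 4: max = 11
  event 5: max = 11
  event 6: max = 11
  event 7: max = 11
  event 8: max 11 -> 26  <-- first match

Answer: 8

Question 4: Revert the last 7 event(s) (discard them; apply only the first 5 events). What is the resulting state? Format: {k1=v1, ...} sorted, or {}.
Keep first 5 events (discard last 7):
  after event 1 (t=7: SET max = 11): {max=11}
  after event 2 (t=9: INC total by 9): {max=11, total=9}
  after event 3 (t=17: SET count = 49): {count=49, max=11, total=9}
  after event 4 (t=18: SET count = 35): {count=35, max=11, total=9}
  after event 5 (t=24: INC total by 14): {count=35, max=11, total=23}

Answer: {count=35, max=11, total=23}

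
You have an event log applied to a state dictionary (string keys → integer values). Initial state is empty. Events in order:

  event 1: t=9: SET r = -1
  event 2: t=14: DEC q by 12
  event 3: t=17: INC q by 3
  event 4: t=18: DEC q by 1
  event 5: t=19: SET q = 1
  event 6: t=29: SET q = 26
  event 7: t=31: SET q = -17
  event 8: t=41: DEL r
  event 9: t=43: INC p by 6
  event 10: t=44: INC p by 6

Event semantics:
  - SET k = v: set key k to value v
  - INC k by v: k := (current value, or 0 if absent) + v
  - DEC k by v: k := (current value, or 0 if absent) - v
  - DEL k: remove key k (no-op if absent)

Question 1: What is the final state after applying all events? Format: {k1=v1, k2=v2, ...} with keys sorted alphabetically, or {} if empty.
  after event 1 (t=9: SET r = -1): {r=-1}
  after event 2 (t=14: DEC q by 12): {q=-12, r=-1}
  after event 3 (t=17: INC q by 3): {q=-9, r=-1}
  after event 4 (t=18: DEC q by 1): {q=-10, r=-1}
  after event 5 (t=19: SET q = 1): {q=1, r=-1}
  after event 6 (t=29: SET q = 26): {q=26, r=-1}
  after event 7 (t=31: SET q = -17): {q=-17, r=-1}
  after event 8 (t=41: DEL r): {q=-17}
  after event 9 (t=43: INC p by 6): {p=6, q=-17}
  after event 10 (t=44: INC p by 6): {p=12, q=-17}

Answer: {p=12, q=-17}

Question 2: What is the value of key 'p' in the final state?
Answer: 12

Derivation:
Track key 'p' through all 10 events:
  event 1 (t=9: SET r = -1): p unchanged
  event 2 (t=14: DEC q by 12): p unchanged
  event 3 (t=17: INC q by 3): p unchanged
  event 4 (t=18: DEC q by 1): p unchanged
  event 5 (t=19: SET q = 1): p unchanged
  event 6 (t=29: SET q = 26): p unchanged
  event 7 (t=31: SET q = -17): p unchanged
  event 8 (t=41: DEL r): p unchanged
  event 9 (t=43: INC p by 6): p (absent) -> 6
  event 10 (t=44: INC p by 6): p 6 -> 12
Final: p = 12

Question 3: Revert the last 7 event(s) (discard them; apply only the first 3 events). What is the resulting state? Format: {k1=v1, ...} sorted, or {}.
Answer: {q=-9, r=-1}

Derivation:
Keep first 3 events (discard last 7):
  after event 1 (t=9: SET r = -1): {r=-1}
  after event 2 (t=14: DEC q by 12): {q=-12, r=-1}
  after event 3 (t=17: INC q by 3): {q=-9, r=-1}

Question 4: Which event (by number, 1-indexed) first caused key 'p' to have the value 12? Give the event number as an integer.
Answer: 10

Derivation:
Looking for first event where p becomes 12:
  event 9: p = 6
  event 10: p 6 -> 12  <-- first match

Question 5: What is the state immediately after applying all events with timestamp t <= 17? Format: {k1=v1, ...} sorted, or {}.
Apply events with t <= 17 (3 events):
  after event 1 (t=9: SET r = -1): {r=-1}
  after event 2 (t=14: DEC q by 12): {q=-12, r=-1}
  after event 3 (t=17: INC q by 3): {q=-9, r=-1}

Answer: {q=-9, r=-1}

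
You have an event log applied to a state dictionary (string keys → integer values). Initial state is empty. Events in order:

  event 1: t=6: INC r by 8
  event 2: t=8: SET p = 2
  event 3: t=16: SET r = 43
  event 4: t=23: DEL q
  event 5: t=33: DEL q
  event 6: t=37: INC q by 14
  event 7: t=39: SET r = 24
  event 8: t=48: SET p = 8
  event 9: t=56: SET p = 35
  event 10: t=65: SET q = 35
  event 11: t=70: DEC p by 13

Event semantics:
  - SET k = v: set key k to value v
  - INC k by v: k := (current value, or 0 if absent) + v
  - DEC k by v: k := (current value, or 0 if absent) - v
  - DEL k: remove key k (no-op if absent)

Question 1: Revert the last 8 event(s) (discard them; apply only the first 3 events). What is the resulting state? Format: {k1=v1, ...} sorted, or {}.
Keep first 3 events (discard last 8):
  after event 1 (t=6: INC r by 8): {r=8}
  after event 2 (t=8: SET p = 2): {p=2, r=8}
  after event 3 (t=16: SET r = 43): {p=2, r=43}

Answer: {p=2, r=43}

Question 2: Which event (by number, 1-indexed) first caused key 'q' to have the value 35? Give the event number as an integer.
Looking for first event where q becomes 35:
  event 6: q = 14
  event 7: q = 14
  event 8: q = 14
  event 9: q = 14
  event 10: q 14 -> 35  <-- first match

Answer: 10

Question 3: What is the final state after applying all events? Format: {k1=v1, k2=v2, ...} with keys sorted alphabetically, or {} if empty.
Answer: {p=22, q=35, r=24}

Derivation:
  after event 1 (t=6: INC r by 8): {r=8}
  after event 2 (t=8: SET p = 2): {p=2, r=8}
  after event 3 (t=16: SET r = 43): {p=2, r=43}
  after event 4 (t=23: DEL q): {p=2, r=43}
  after event 5 (t=33: DEL q): {p=2, r=43}
  after event 6 (t=37: INC q by 14): {p=2, q=14, r=43}
  after event 7 (t=39: SET r = 24): {p=2, q=14, r=24}
  after event 8 (t=48: SET p = 8): {p=8, q=14, r=24}
  after event 9 (t=56: SET p = 35): {p=35, q=14, r=24}
  after event 10 (t=65: SET q = 35): {p=35, q=35, r=24}
  after event 11 (t=70: DEC p by 13): {p=22, q=35, r=24}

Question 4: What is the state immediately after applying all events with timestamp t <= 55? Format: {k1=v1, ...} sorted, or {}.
Answer: {p=8, q=14, r=24}

Derivation:
Apply events with t <= 55 (8 events):
  after event 1 (t=6: INC r by 8): {r=8}
  after event 2 (t=8: SET p = 2): {p=2, r=8}
  after event 3 (t=16: SET r = 43): {p=2, r=43}
  after event 4 (t=23: DEL q): {p=2, r=43}
  after event 5 (t=33: DEL q): {p=2, r=43}
  after event 6 (t=37: INC q by 14): {p=2, q=14, r=43}
  after event 7 (t=39: SET r = 24): {p=2, q=14, r=24}
  after event 8 (t=48: SET p = 8): {p=8, q=14, r=24}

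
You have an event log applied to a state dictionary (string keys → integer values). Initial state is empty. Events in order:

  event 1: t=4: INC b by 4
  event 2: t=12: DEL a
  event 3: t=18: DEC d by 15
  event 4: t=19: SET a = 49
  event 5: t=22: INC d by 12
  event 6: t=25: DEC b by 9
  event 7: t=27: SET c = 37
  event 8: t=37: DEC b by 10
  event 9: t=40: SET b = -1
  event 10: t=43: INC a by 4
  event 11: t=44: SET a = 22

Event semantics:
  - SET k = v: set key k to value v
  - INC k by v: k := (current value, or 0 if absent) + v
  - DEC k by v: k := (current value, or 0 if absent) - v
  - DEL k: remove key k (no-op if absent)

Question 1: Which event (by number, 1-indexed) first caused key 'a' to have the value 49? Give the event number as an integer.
Answer: 4

Derivation:
Looking for first event where a becomes 49:
  event 4: a (absent) -> 49  <-- first match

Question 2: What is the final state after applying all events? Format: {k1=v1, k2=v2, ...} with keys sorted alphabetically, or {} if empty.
  after event 1 (t=4: INC b by 4): {b=4}
  after event 2 (t=12: DEL a): {b=4}
  after event 3 (t=18: DEC d by 15): {b=4, d=-15}
  after event 4 (t=19: SET a = 49): {a=49, b=4, d=-15}
  after event 5 (t=22: INC d by 12): {a=49, b=4, d=-3}
  after event 6 (t=25: DEC b by 9): {a=49, b=-5, d=-3}
  after event 7 (t=27: SET c = 37): {a=49, b=-5, c=37, d=-3}
  after event 8 (t=37: DEC b by 10): {a=49, b=-15, c=37, d=-3}
  after event 9 (t=40: SET b = -1): {a=49, b=-1, c=37, d=-3}
  after event 10 (t=43: INC a by 4): {a=53, b=-1, c=37, d=-3}
  after event 11 (t=44: SET a = 22): {a=22, b=-1, c=37, d=-3}

Answer: {a=22, b=-1, c=37, d=-3}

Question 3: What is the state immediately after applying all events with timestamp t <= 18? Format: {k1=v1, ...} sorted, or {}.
Apply events with t <= 18 (3 events):
  after event 1 (t=4: INC b by 4): {b=4}
  after event 2 (t=12: DEL a): {b=4}
  after event 3 (t=18: DEC d by 15): {b=4, d=-15}

Answer: {b=4, d=-15}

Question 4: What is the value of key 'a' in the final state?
Track key 'a' through all 11 events:
  event 1 (t=4: INC b by 4): a unchanged
  event 2 (t=12: DEL a): a (absent) -> (absent)
  event 3 (t=18: DEC d by 15): a unchanged
  event 4 (t=19: SET a = 49): a (absent) -> 49
  event 5 (t=22: INC d by 12): a unchanged
  event 6 (t=25: DEC b by 9): a unchanged
  event 7 (t=27: SET c = 37): a unchanged
  event 8 (t=37: DEC b by 10): a unchanged
  event 9 (t=40: SET b = -1): a unchanged
  event 10 (t=43: INC a by 4): a 49 -> 53
  event 11 (t=44: SET a = 22): a 53 -> 22
Final: a = 22

Answer: 22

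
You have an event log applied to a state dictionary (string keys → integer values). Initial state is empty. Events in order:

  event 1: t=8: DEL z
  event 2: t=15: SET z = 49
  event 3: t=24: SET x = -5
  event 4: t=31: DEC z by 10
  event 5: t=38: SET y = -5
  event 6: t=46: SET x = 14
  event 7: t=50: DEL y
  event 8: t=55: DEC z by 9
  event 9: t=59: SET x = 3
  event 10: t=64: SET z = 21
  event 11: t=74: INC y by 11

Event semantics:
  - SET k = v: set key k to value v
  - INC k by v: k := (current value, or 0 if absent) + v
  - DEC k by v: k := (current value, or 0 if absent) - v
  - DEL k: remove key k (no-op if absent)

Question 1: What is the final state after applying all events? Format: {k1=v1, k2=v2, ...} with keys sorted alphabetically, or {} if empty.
  after event 1 (t=8: DEL z): {}
  after event 2 (t=15: SET z = 49): {z=49}
  after event 3 (t=24: SET x = -5): {x=-5, z=49}
  after event 4 (t=31: DEC z by 10): {x=-5, z=39}
  after event 5 (t=38: SET y = -5): {x=-5, y=-5, z=39}
  after event 6 (t=46: SET x = 14): {x=14, y=-5, z=39}
  after event 7 (t=50: DEL y): {x=14, z=39}
  after event 8 (t=55: DEC z by 9): {x=14, z=30}
  after event 9 (t=59: SET x = 3): {x=3, z=30}
  after event 10 (t=64: SET z = 21): {x=3, z=21}
  after event 11 (t=74: INC y by 11): {x=3, y=11, z=21}

Answer: {x=3, y=11, z=21}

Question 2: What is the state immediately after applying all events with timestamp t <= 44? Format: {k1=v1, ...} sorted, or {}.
Apply events with t <= 44 (5 events):
  after event 1 (t=8: DEL z): {}
  after event 2 (t=15: SET z = 49): {z=49}
  after event 3 (t=24: SET x = -5): {x=-5, z=49}
  after event 4 (t=31: DEC z by 10): {x=-5, z=39}
  after event 5 (t=38: SET y = -5): {x=-5, y=-5, z=39}

Answer: {x=-5, y=-5, z=39}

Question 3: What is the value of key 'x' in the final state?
Track key 'x' through all 11 events:
  event 1 (t=8: DEL z): x unchanged
  event 2 (t=15: SET z = 49): x unchanged
  event 3 (t=24: SET x = -5): x (absent) -> -5
  event 4 (t=31: DEC z by 10): x unchanged
  event 5 (t=38: SET y = -5): x unchanged
  event 6 (t=46: SET x = 14): x -5 -> 14
  event 7 (t=50: DEL y): x unchanged
  event 8 (t=55: DEC z by 9): x unchanged
  event 9 (t=59: SET x = 3): x 14 -> 3
  event 10 (t=64: SET z = 21): x unchanged
  event 11 (t=74: INC y by 11): x unchanged
Final: x = 3

Answer: 3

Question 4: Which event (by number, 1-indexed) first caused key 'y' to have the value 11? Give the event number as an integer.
Answer: 11

Derivation:
Looking for first event where y becomes 11:
  event 5: y = -5
  event 6: y = -5
  event 7: y = (absent)
  event 11: y (absent) -> 11  <-- first match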